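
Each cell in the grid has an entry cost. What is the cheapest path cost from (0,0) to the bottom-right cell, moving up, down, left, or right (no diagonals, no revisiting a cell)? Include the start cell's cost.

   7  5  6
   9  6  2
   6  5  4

24

Best path: (0,0)→(0,1)→(0,2)→(1,2)→(2,2)
Cost: 7 + 5 + 6 + 2 + 4 = 24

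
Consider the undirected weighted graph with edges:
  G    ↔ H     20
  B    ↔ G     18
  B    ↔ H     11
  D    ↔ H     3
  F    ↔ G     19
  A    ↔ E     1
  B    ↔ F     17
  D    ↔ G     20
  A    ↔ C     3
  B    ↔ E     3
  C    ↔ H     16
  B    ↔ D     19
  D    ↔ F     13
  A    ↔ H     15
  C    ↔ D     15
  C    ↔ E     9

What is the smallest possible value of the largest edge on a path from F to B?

13

A few of the F→B routes:
F - D - H - A - C - E - B: max(13, 3, 15, 3, 9, 3) = 15
F - D - H - B: max(13, 3, 11) = 13
F - D - C - A - H - B: max(13, 15, 3, 15, 11) = 15
F - D - C - A - E - B: max(13, 15, 3, 1, 3) = 15
F - D - H - A - E - B: max(13, 3, 15, 1, 3) = 15
The minimum achievable maximum is 13.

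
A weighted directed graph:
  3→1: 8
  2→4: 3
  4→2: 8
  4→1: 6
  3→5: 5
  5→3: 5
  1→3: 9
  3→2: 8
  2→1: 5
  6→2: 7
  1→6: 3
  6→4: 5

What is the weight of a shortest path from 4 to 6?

Paths from 4 to 6:
4 -> 2 -> 1 -> 6: 8 + 5 + 3 = 16
4 -> 1 -> 6: 6 + 3 = 9
Best route has total 9.

9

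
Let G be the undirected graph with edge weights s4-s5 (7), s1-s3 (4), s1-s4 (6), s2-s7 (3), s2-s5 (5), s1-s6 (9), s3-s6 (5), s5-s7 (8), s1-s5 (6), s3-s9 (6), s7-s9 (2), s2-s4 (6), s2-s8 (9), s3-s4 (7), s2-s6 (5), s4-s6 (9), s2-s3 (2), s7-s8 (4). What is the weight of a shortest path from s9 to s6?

A few of the s9→s6 routes:
s9 - s3 - s2 - s6: 6 + 2 + 5 = 13
s9 - s7 - s2 - s3 - s6: 2 + 3 + 2 + 5 = 12
s9 - s7 - s2 - s6: 2 + 3 + 5 = 10
s9 - s3 - s6: 6 + 5 = 11
Shortest: 10.

10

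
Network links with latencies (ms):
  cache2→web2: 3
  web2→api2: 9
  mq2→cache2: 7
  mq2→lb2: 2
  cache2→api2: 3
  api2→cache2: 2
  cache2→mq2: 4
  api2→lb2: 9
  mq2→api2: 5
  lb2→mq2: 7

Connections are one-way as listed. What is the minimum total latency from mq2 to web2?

Routes from mq2 to web2:
mq2 -> cache2 -> web2: 7 + 3 = 10
mq2 -> api2 -> cache2 -> web2: 5 + 2 + 3 = 10
The minimum is 10 ms.

10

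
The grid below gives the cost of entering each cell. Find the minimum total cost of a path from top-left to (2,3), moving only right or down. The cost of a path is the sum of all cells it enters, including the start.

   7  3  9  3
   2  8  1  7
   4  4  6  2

Cheapest: [0,0] -> [1,0] -> [2,0] -> [2,1] -> [2,2] -> [2,3]
  7 + 2 + 4 + 4 + 6 + 2 = 25

25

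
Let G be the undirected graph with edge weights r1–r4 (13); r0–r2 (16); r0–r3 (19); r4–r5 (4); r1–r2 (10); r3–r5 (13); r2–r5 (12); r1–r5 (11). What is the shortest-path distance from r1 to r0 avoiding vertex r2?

43

Paths from r1 to r0 avoiding r2:
r1→r4→r5→r3→r0: 13 + 4 + 13 + 19 = 49
r1→r5→r3→r0: 11 + 13 + 19 = 43
The minimum is 43.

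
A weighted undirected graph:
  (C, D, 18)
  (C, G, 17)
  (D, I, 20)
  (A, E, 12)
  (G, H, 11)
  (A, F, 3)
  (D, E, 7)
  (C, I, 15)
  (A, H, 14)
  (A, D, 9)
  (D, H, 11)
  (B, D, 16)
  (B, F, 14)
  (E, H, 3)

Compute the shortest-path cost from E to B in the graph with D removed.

Candidate routes:
E→A→F→B: 12 + 3 + 14 = 29
E→H→A→F→B: 3 + 14 + 3 + 14 = 34
The minimum is 29.

29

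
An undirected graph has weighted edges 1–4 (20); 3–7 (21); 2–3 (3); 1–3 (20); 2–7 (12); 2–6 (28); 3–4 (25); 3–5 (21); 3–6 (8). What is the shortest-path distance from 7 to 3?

Candidate routes:
7→2→6→3: 12 + 28 + 8 = 48
7→2→3: 12 + 3 = 15
7→3: 21
The minimum is 15.

15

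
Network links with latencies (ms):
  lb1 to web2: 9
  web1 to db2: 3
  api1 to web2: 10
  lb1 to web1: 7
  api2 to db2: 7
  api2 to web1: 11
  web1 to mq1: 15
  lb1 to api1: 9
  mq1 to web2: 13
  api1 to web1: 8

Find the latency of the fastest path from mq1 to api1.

23

Some routes from mq1 to api1:
mq1 - web2 - lb1 - api1: 13 + 9 + 9 = 31
mq1 - web1 - api1: 15 + 8 = 23
mq1 - web2 - api1: 13 + 10 = 23
mq1 - web1 - lb1 - api1: 15 + 7 + 9 = 31
Best route has total 23 ms.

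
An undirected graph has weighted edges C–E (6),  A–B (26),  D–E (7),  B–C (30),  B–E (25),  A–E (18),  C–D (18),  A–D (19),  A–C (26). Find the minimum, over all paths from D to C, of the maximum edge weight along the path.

Some routes from D to C:
D-E-C: max(7, 6) = 7
D-C: max(18) = 18
D-A-B-E-C: max(19, 26, 25, 6) = 26
D-A-E-C: max(19, 18, 6) = 19
D-A-C: max(19, 26) = 26
Best route has worst link 7.

7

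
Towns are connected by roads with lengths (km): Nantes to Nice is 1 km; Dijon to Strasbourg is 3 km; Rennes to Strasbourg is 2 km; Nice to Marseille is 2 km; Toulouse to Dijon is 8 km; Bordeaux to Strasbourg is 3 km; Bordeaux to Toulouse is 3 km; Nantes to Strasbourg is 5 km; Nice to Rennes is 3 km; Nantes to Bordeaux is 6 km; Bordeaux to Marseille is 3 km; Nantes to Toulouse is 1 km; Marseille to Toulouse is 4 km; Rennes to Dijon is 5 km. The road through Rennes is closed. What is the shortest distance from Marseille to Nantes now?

Some routes from Marseille to Nantes avoiding Rennes:
Marseille → Toulouse → Nantes: 4 + 1 = 5
Marseille → Bordeaux → Strasbourg → Nantes: 3 + 3 + 5 = 11
Marseille → Bordeaux → Toulouse → Nantes: 3 + 3 + 1 = 7
Marseille → Toulouse → Bordeaux → Nantes: 4 + 3 + 6 = 13
Marseille → Bordeaux → Nantes: 3 + 6 = 9
Marseille → Nice → Nantes: 2 + 1 = 3
Best route has total 3 km.

3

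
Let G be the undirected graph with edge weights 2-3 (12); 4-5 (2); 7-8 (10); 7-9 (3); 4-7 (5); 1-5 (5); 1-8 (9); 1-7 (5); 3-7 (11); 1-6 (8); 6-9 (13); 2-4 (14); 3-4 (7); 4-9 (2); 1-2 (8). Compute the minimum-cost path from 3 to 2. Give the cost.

Comparing a few candidate routes:
3 - 4 - 9 - 7 - 1 - 2: 7 + 2 + 3 + 5 + 8 = 25
3 - 2: 12
3 - 7 - 1 - 2: 11 + 5 + 8 = 24
3 - 4 - 5 - 1 - 2: 7 + 2 + 5 + 8 = 22
3 - 4 - 2: 7 + 14 = 21
3 - 4 - 7 - 1 - 2: 7 + 5 + 5 + 8 = 25
Best route has total 12.

12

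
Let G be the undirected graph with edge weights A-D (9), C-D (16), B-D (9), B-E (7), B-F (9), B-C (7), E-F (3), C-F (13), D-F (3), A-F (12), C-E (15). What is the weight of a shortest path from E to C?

A few of the E→C routes:
E → B → C: 7 + 7 = 14
E → C: 15
E → F → C: 3 + 13 = 16
Best route has total 14.

14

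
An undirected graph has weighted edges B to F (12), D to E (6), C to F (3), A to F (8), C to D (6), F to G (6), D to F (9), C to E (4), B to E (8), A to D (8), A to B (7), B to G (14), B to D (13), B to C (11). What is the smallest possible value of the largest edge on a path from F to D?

6

Comparing a few candidate routes:
F -> C -> E -> B -> A -> D: max(3, 4, 8, 7, 8) = 8
F -> C -> E -> D: max(3, 4, 6) = 6
F -> A -> D: max(8, 8) = 8
F -> C -> D: max(3, 6) = 6
The minimum achievable maximum is 6.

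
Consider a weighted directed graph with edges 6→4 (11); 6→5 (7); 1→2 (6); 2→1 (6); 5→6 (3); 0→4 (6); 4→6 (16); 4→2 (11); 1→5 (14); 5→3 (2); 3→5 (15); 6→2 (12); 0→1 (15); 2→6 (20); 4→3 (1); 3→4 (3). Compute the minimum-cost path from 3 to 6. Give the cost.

18

Paths from 3 to 6:
3-4-6: 3 + 16 = 19
3-4-2-1-5-6: 3 + 11 + 6 + 14 + 3 = 37
3-5-6: 15 + 3 = 18
3-4-2-6: 3 + 11 + 20 = 34
Shortest: 18.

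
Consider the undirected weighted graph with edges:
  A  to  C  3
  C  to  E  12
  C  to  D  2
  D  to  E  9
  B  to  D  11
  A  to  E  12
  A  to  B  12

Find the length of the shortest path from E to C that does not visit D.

12

Candidate routes:
E→C: 12
E→A→C: 12 + 3 = 15
Best route has total 12.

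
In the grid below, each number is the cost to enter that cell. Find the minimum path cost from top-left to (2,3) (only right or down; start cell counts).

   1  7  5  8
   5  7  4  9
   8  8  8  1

26

Best path: (0,0) → (0,1) → (0,2) → (1,2) → (2,2) → (2,3)
Cost: 1 + 7 + 5 + 4 + 8 + 1 = 26
(Top row then right column would cost 31.)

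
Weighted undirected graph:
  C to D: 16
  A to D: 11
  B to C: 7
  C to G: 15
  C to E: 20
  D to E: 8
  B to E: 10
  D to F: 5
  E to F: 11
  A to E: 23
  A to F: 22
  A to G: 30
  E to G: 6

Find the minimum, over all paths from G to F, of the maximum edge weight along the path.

Comparing a few candidate routes:
G-E-D-F: max(6, 8, 5) = 8
G-C-B-E-F: max(15, 7, 10, 11) = 15
G-C-B-E-D-F: max(15, 7, 10, 8, 5) = 15
G-C-D-E-F: max(15, 16, 8, 11) = 16
G-C-D-F: max(15, 16, 5) = 16
G-E-F: max(6, 11) = 11
The minimum achievable maximum is 8.

8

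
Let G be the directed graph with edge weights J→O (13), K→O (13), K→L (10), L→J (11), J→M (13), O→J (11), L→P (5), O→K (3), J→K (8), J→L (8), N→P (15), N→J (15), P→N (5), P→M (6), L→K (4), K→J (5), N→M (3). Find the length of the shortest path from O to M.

21

Comparing a few candidate routes:
O - K - J - M: 3 + 5 + 13 = 21
O - K - L - P - M: 3 + 10 + 5 + 6 = 24
O - J - M: 11 + 13 = 24
Best route has total 21.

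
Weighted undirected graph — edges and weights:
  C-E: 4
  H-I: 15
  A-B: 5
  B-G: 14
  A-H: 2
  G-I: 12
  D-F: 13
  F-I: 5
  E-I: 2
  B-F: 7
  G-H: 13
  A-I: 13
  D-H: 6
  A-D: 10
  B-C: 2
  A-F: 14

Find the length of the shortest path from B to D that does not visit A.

A few of the B→D routes:
B-C-E-I-G-H-D: 2 + 4 + 2 + 12 + 13 + 6 = 39
B-C-E-I-F-D: 2 + 4 + 2 + 5 + 13 = 26
B-C-E-I-H-D: 2 + 4 + 2 + 15 + 6 = 29
B-G-H-D: 14 + 13 + 6 = 33
B-F-D: 7 + 13 = 20
B-F-I-H-D: 7 + 5 + 15 + 6 = 33
The minimum is 20.

20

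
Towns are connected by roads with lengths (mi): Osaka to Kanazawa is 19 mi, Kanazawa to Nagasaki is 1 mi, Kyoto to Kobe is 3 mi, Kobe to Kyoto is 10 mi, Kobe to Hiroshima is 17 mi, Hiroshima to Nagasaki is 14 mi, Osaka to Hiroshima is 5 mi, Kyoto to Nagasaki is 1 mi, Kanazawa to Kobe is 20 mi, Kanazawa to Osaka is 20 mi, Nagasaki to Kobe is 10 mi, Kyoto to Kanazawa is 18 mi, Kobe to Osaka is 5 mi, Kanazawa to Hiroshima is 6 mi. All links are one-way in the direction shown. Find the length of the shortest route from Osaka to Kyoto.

39

Routes from Osaka to Kyoto:
Osaka - Kanazawa - Hiroshima - Nagasaki - Kobe - Kyoto: 19 + 6 + 14 + 10 + 10 = 59
Osaka - Kanazawa - Kobe - Kyoto: 19 + 20 + 10 = 49
Osaka - Hiroshima - Nagasaki - Kobe - Kyoto: 5 + 14 + 10 + 10 = 39
Osaka - Kanazawa - Nagasaki - Kobe - Kyoto: 19 + 1 + 10 + 10 = 40
Best route has total 39 mi.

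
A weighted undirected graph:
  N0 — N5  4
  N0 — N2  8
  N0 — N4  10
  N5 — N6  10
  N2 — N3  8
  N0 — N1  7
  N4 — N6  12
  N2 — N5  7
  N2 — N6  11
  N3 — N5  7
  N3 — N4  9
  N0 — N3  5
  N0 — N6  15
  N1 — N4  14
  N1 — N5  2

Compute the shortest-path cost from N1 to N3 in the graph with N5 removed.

Some routes from N1 to N3 avoiding N5:
N1 -> N4 -> N3: 14 + 9 = 23
N1 -> N0 -> N3: 7 + 5 = 12
N1 -> N4 -> N0 -> N3: 14 + 10 + 5 = 29
N1 -> N0 -> N4 -> N3: 7 + 10 + 9 = 26
N1 -> N0 -> N2 -> N3: 7 + 8 + 8 = 23
Best route has total 12.

12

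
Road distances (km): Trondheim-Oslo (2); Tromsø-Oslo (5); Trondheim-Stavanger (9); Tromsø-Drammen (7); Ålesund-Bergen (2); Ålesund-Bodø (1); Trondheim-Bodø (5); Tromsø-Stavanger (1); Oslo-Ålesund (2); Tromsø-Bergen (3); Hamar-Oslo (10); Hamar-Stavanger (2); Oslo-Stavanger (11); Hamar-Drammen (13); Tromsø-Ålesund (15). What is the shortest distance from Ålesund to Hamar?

A few of the Ålesund→Hamar routes:
Ålesund-Oslo-Hamar: 2 + 10 = 12
Ålesund-Oslo-Stavanger-Hamar: 2 + 11 + 2 = 15
Ålesund-Bergen-Tromsø-Stavanger-Hamar: 2 + 3 + 1 + 2 = 8
Ålesund-Oslo-Tromsø-Stavanger-Hamar: 2 + 5 + 1 + 2 = 10
Shortest: 8 km.

8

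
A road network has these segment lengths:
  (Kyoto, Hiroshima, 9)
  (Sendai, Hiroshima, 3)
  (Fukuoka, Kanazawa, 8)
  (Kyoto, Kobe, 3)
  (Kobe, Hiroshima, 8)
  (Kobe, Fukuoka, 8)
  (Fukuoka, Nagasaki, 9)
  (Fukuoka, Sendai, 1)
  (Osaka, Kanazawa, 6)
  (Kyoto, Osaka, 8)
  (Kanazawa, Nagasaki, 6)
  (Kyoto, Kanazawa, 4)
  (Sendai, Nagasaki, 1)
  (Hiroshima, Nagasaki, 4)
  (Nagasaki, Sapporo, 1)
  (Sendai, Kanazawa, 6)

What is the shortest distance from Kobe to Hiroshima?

Checking several routes:
Kobe→Fukuoka→Sendai→Hiroshima: 8 + 1 + 3 = 12
Kobe→Kyoto→Kanazawa→Nagasaki→Hiroshima: 3 + 4 + 6 + 4 = 17
Kobe→Fukuoka→Sendai→Nagasaki→Hiroshima: 8 + 1 + 1 + 4 = 14
Kobe→Kyoto→Hiroshima: 3 + 9 = 12
Kobe→Hiroshima: 8
Kobe→Kyoto→Kanazawa→Sendai→Hiroshima: 3 + 4 + 6 + 3 = 16
The minimum is 8.

8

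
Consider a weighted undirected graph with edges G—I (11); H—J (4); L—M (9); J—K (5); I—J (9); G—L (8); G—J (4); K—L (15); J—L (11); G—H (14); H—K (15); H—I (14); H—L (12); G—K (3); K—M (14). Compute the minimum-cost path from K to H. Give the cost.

A few of the K→H routes:
K→J→H: 5 + 4 = 9
K→G→H: 3 + 14 = 17
K→G→J→H: 3 + 4 + 4 = 11
K→G→L→H: 3 + 8 + 12 = 23
K→H: 15
Shortest: 9.

9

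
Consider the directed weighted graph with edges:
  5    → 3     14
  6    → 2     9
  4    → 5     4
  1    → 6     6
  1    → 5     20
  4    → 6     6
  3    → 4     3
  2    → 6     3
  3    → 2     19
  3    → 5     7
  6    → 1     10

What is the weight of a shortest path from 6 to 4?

47

Paths from 6 to 4:
6→1→5→3→4: 10 + 20 + 14 + 3 = 47
Best route has total 47.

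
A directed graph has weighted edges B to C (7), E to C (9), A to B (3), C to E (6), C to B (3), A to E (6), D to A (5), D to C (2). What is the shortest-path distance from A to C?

Candidate routes:
A - E - C: 6 + 9 = 15
A - B - C: 3 + 7 = 10
Shortest: 10.

10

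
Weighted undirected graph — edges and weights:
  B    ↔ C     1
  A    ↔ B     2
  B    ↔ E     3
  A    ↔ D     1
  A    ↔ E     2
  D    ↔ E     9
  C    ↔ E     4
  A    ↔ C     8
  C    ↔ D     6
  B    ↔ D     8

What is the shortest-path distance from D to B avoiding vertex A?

7

A few of the D→B routes:
D → E → B: 9 + 3 = 12
D → C → B: 6 + 1 = 7
D → B: 8
Shortest: 7.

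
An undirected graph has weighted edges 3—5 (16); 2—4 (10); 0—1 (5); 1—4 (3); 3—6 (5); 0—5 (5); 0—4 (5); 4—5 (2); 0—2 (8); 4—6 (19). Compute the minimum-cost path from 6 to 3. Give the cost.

5

Routes from 6 to 3:
6→4→2→0→5→3: 19 + 10 + 8 + 5 + 16 = 58
6→3: 5
6→4→0→5→3: 19 + 5 + 5 + 16 = 45
6→4→1→0→5→3: 19 + 3 + 5 + 5 + 16 = 48
6→4→5→3: 19 + 2 + 16 = 37
The minimum is 5.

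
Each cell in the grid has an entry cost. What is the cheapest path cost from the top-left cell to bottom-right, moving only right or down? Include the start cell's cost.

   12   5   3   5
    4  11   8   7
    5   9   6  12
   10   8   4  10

48

Path [0,0] [0,1] [0,2] [1,2] [2,2] [3,2] [3,3]: 12 + 5 + 3 + 8 + 6 + 4 + 10 = 48.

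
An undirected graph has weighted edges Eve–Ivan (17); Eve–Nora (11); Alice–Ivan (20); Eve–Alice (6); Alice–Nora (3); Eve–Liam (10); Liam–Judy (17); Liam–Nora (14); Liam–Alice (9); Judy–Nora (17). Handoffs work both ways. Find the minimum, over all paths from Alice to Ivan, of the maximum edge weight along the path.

17

Checking several routes:
Alice - Nora - Eve - Ivan: max(3, 11, 17) = 17
Alice - Nora - Judy - Liam - Eve - Ivan: max(3, 17, 17, 10, 17) = 17
Alice - Nora - Liam - Eve - Ivan: max(3, 14, 10, 17) = 17
Alice - Eve - Ivan: max(6, 17) = 17
Alice - Liam - Nora - Eve - Ivan: max(9, 14, 11, 17) = 17
Best route has worst link 17.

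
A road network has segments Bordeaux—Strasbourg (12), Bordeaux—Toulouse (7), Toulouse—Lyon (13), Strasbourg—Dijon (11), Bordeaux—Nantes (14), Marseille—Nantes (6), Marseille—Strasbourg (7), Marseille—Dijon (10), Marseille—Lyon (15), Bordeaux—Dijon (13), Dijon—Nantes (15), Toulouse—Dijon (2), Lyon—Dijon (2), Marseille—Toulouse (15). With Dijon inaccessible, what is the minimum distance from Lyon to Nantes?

21

A few of the Lyon→Nantes routes:
Lyon→Toulouse→Bordeaux→Nantes: 13 + 7 + 14 = 34
Lyon→Marseille→Strasbourg→Bordeaux→Nantes: 15 + 7 + 12 + 14 = 48
Lyon→Toulouse→Marseille→Nantes: 13 + 15 + 6 = 34
Lyon→Toulouse→Bordeaux→Strasbourg→Marseille→Nantes: 13 + 7 + 12 + 7 + 6 = 45
Lyon→Marseille→Nantes: 15 + 6 = 21
Shortest: 21.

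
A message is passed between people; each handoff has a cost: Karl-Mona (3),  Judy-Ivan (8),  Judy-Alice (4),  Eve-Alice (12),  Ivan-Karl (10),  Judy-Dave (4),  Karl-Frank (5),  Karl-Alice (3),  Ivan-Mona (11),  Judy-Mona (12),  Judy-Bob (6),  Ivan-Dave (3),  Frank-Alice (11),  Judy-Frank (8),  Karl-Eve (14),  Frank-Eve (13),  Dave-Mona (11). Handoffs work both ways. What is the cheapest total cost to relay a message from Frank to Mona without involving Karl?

20

Some routes from Frank to Mona avoiding Karl:
Frank - Alice - Judy - Mona: 11 + 4 + 12 = 27
Frank - Judy - Mona: 8 + 12 = 20
Frank - Judy - Dave - Mona: 8 + 4 + 11 = 23
Frank - Judy - Dave - Ivan - Mona: 8 + 4 + 3 + 11 = 26
Best route has total 20.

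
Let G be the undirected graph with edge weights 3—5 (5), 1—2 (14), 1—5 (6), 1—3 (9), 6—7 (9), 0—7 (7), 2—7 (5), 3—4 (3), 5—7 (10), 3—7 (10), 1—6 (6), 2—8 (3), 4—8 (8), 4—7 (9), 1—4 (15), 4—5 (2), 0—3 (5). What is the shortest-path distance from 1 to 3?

Checking several routes:
1 → 3: 9
1 → 4 → 3: 15 + 3 = 18
1 → 6 → 7 → 3: 6 + 9 + 10 = 25
1 → 5 → 4 → 3: 6 + 2 + 3 = 11
1 → 4 → 5 → 3: 15 + 2 + 5 = 22
1 → 5 → 3: 6 + 5 = 11
Best route has total 9.

9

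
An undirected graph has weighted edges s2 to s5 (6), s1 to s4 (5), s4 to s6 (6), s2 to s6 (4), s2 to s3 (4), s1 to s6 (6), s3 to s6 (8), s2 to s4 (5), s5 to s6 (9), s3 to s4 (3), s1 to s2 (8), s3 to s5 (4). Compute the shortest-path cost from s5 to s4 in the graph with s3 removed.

Comparing a few candidate routes:
s5-s6-s2-s4: 9 + 4 + 5 = 18
s5-s2-s1-s4: 6 + 8 + 5 = 19
s5-s2-s4: 6 + 5 = 11
s5-s2-s6-s4: 6 + 4 + 6 = 16
s5-s6-s1-s4: 9 + 6 + 5 = 20
s5-s6-s4: 9 + 6 = 15
Best route has total 11.

11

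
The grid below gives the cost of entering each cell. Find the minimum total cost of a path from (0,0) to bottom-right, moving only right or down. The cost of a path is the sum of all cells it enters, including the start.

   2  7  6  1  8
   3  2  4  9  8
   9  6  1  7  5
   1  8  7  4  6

29

Take (0,0)→(1,0)→(1,1)→(1,2)→(2,2)→(2,3)→(3,3)→(3,4) for a total of 2 + 3 + 2 + 4 + 1 + 7 + 4 + 6 = 29.
(Top row then right column would cost 43.)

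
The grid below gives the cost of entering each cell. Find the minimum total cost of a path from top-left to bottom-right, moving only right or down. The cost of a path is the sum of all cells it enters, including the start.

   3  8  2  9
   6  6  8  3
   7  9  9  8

Path (0,0) (0,1) (0,2) (1,2) (1,3) (2,3): 3 + 8 + 2 + 8 + 3 + 8 = 32.
(Top row then right column would cost 33.)

32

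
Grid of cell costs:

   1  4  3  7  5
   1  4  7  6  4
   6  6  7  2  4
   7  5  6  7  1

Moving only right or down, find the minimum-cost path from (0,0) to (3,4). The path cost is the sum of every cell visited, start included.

Path [0,0] → [1,0] → [1,1] → [1,2] → [1,3] → [2,3] → [2,4] → [3,4]: 1 + 1 + 4 + 7 + 6 + 2 + 4 + 1 = 26.
For comparison, the top-then-right route costs 29.

26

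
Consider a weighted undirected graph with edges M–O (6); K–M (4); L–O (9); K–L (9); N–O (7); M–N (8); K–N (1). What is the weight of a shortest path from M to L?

A few of the M→L routes:
M-O-N-K-L: 6 + 7 + 1 + 9 = 23
M-K-N-O-L: 4 + 1 + 7 + 9 = 21
M-K-L: 4 + 9 = 13
M-N-K-L: 8 + 1 + 9 = 18
M-O-L: 6 + 9 = 15
Best route has total 13.

13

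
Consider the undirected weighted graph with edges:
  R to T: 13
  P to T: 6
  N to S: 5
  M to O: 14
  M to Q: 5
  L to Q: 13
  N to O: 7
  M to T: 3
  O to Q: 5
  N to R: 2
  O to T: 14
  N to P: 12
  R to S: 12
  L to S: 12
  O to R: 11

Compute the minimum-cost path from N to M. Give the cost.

Checking several routes:
N-P-T-M: 12 + 6 + 3 = 21
N-O-M: 7 + 14 = 21
N-R-T-M: 2 + 13 + 3 = 18
N-O-Q-M: 7 + 5 + 5 = 17
N-R-O-Q-M: 2 + 11 + 5 + 5 = 23
Best route has total 17.

17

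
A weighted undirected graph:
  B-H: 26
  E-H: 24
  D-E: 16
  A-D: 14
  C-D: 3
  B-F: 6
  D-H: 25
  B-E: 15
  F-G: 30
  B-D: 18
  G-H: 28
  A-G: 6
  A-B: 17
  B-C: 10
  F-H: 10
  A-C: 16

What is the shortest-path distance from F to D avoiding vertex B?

Some routes from F to D avoiding B:
F -> H -> E -> D: 10 + 24 + 16 = 50
F -> H -> D: 10 + 25 = 35
F -> H -> G -> A -> D: 10 + 28 + 6 + 14 = 58
F -> H -> G -> A -> C -> D: 10 + 28 + 6 + 16 + 3 = 63
F -> G -> A -> D: 30 + 6 + 14 = 50
F -> G -> A -> C -> D: 30 + 6 + 16 + 3 = 55
Best route has total 35.

35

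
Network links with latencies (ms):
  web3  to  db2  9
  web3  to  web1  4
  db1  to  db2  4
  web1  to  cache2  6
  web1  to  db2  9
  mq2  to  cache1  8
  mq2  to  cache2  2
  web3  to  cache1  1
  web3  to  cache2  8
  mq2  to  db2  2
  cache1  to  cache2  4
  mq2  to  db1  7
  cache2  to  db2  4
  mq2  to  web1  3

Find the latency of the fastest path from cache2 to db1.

Checking several routes:
cache2 → mq2 → db1: 2 + 7 = 9
cache2 → db2 → db1: 4 + 4 = 8
cache2 → db2 → mq2 → db1: 4 + 2 + 7 = 13
cache2 → mq2 → db2 → db1: 2 + 2 + 4 = 8
Shortest: 8 ms.

8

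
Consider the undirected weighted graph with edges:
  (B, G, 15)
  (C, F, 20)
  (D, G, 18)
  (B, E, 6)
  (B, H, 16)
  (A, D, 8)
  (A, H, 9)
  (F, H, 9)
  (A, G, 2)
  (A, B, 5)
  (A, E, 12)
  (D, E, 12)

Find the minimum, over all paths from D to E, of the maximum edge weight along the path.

Comparing a few candidate routes:
D → A → E: max(8, 12) = 12
D → A → B → E: max(8, 5, 6) = 8
D → A → G → B → E: max(8, 2, 15, 6) = 15
D → E: max(12) = 12
Best route has worst link 8.

8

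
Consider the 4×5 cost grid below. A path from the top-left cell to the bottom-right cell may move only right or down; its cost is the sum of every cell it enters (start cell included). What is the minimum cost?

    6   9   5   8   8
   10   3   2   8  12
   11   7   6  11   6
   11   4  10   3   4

43

Path (0,0)→(0,1)→(1,1)→(1,2)→(2,2)→(3,2)→(3,3)→(3,4): 6 + 9 + 3 + 2 + 6 + 10 + 3 + 4 = 43.
(Top row then right column would cost 58.)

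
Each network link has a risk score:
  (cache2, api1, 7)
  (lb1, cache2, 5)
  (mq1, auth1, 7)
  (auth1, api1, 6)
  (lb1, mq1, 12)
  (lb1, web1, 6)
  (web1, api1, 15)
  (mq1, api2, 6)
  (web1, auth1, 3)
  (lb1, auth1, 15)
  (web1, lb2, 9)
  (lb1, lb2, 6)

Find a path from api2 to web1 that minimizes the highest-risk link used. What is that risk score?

Comparing a few candidate routes:
api2 -> mq1 -> auth1 -> api1 -> cache2 -> lb1 -> lb2 -> web1: max(6, 7, 6, 7, 5, 6, 9) = 9
api2 -> mq1 -> lb1 -> web1: max(6, 12, 6) = 12
api2 -> mq1 -> auth1 -> api1 -> cache2 -> lb1 -> web1: max(6, 7, 6, 7, 5, 6) = 7
api2 -> mq1 -> lb1 -> cache2 -> api1 -> auth1 -> web1: max(6, 12, 5, 7, 6, 3) = 12
api2 -> mq1 -> auth1 -> web1: max(6, 7, 3) = 7
The minimum achievable maximum is 7.

7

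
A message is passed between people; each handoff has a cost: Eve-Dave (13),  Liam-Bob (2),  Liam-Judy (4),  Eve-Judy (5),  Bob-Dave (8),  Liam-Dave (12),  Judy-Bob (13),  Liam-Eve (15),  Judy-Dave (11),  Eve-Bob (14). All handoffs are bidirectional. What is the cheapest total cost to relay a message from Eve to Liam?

Checking several routes:
Eve → Liam: 15
Eve → Judy → Liam: 5 + 4 = 9
Eve → Bob → Liam: 14 + 2 = 16
The minimum is 9.

9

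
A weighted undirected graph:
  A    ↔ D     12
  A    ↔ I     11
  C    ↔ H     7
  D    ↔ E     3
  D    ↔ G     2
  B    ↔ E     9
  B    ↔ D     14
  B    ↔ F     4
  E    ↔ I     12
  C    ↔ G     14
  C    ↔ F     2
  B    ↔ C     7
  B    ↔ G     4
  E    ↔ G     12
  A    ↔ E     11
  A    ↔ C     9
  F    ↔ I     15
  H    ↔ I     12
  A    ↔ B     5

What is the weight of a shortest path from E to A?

11

Checking several routes:
E→A: 11
E→B→A: 9 + 5 = 14
E→D→A: 3 + 12 = 15
E→G→B→A: 12 + 4 + 5 = 21
E→D→B→A: 3 + 14 + 5 = 22
E→D→G→B→A: 3 + 2 + 4 + 5 = 14
Shortest: 11.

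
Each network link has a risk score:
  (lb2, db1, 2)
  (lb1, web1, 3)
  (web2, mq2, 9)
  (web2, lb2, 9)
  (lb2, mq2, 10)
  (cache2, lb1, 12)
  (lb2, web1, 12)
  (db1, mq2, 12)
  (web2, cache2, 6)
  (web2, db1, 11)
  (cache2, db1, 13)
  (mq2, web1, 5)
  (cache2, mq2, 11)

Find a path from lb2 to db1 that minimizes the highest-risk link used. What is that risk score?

Comparing a few candidate routes:
lb2 -> web2 -> db1: max(9, 11) = 11
lb2 -> mq2 -> cache2 -> web2 -> db1: max(10, 11, 6, 11) = 11
lb2 -> db1: max(2) = 2
Best route has worst link 2.

2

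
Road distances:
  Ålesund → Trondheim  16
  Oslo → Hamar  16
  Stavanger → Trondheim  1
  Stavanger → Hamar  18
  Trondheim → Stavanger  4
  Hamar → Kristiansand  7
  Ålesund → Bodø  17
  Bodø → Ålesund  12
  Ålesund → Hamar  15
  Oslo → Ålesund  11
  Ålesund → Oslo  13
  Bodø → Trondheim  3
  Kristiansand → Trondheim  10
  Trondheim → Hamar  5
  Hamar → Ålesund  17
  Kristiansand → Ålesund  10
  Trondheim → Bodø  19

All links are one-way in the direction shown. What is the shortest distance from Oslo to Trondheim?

Checking several routes:
Oslo→Hamar→Kristiansand→Trondheim: 16 + 7 + 10 = 33
Oslo→Ålesund→Bodø→Trondheim: 11 + 17 + 3 = 31
Oslo→Ålesund→Trondheim: 11 + 16 = 27
The minimum is 27.

27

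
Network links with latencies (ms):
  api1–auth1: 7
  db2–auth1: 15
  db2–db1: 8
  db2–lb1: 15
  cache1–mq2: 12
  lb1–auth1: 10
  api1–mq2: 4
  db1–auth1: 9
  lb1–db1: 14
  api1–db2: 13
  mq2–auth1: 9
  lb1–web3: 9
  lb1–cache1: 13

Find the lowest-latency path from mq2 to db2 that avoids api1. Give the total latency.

24

Comparing a few candidate routes:
mq2 - auth1 - db1 - db2: 9 + 9 + 8 = 26
mq2 - auth1 - db2: 9 + 15 = 24
mq2 - auth1 - lb1 - db2: 9 + 10 + 15 = 34
The minimum is 24 ms.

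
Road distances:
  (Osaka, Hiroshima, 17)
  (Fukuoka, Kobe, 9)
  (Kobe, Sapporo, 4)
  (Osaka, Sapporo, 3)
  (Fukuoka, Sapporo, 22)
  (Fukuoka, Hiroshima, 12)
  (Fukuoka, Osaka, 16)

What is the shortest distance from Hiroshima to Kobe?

21

Comparing a few candidate routes:
Hiroshima - Fukuoka - Sapporo - Kobe: 12 + 22 + 4 = 38
Hiroshima - Fukuoka - Kobe: 12 + 9 = 21
Hiroshima - Osaka - Fukuoka - Kobe: 17 + 16 + 9 = 42
Hiroshima - Osaka - Sapporo - Kobe: 17 + 3 + 4 = 24
Hiroshima - Fukuoka - Osaka - Sapporo - Kobe: 12 + 16 + 3 + 4 = 35
Best route has total 21.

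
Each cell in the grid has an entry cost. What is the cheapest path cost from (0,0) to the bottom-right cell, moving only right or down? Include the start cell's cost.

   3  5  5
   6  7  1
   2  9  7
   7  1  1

Best path: r0c0 -> r1c0 -> r2c0 -> r3c0 -> r3c1 -> r3c2
Cost: 3 + 6 + 2 + 7 + 1 + 1 = 20
For comparison, the top-then-right route costs 22.

20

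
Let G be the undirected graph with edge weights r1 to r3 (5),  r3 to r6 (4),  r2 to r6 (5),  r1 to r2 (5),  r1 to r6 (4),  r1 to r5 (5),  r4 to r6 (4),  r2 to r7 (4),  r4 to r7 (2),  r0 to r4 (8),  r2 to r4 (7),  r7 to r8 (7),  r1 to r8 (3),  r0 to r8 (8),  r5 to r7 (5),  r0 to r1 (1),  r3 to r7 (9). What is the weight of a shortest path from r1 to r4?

8

Comparing a few candidate routes:
r1 -> r2 -> r7 -> r4: 5 + 4 + 2 = 11
r1 -> r0 -> r4: 1 + 8 = 9
r1 -> r6 -> r4: 4 + 4 = 8
Shortest: 8.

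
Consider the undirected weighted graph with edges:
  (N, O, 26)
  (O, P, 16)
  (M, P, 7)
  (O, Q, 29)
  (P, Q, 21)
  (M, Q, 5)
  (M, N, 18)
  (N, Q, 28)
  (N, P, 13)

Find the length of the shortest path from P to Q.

12

A few of the P→Q routes:
P→Q: 21
P→N→M→Q: 13 + 18 + 5 = 36
P→M→Q: 7 + 5 = 12
The minimum is 12.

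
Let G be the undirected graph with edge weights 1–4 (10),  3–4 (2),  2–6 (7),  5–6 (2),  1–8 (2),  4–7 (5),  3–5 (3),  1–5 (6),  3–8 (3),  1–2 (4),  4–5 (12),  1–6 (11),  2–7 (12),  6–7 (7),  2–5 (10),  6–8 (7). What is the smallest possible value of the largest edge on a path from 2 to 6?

4

Comparing a few candidate routes:
2 - 1 - 5 - 6: max(4, 6, 2) = 6
2 - 1 - 8 - 3 - 5 - 6: max(4, 2, 3, 3, 2) = 4
2 - 1 - 8 - 3 - 4 - 7 - 6: max(4, 2, 3, 2, 5, 7) = 7
2 - 1 - 8 - 6: max(4, 2, 7) = 7
2 - 6: max(7) = 7
2 - 1 - 5 - 3 - 4 - 7 - 6: max(4, 6, 3, 2, 5, 7) = 7
The minimum achievable maximum is 4.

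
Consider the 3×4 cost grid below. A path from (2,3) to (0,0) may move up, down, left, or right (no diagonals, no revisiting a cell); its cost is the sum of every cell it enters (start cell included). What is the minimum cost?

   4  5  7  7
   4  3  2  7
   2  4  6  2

21

Cheapest: (2,3)→(2,2)→(1,2)→(1,1)→(1,0)→(0,0)
  2 + 6 + 2 + 3 + 4 + 4 = 21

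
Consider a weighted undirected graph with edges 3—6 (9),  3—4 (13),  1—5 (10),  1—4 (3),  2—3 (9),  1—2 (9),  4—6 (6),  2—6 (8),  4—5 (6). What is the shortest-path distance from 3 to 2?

A few of the 3→2 routes:
3→2: 9
3→4→6→2: 13 + 6 + 8 = 27
3→6→4→1→2: 9 + 6 + 3 + 9 = 27
3→4→1→2: 13 + 3 + 9 = 25
3→6→2: 9 + 8 = 17
Best route has total 9.

9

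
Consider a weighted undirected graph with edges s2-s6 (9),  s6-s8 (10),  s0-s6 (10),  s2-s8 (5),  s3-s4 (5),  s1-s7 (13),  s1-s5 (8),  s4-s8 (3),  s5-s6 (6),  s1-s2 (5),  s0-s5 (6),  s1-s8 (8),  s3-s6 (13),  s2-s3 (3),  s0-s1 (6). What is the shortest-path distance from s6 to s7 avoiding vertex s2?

27

A few of the s6→s7 routes:
s6 -> s5 -> s0 -> s1 -> s7: 6 + 6 + 6 + 13 = 31
s6 -> s0 -> s1 -> s7: 10 + 6 + 13 = 29
s6 -> s5 -> s1 -> s7: 6 + 8 + 13 = 27
The minimum is 27.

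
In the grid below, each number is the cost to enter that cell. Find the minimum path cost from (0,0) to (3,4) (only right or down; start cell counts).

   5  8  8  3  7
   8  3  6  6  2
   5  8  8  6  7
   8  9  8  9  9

46

Take (0,0) → (0,1) → (1,1) → (1,2) → (1,3) → (1,4) → (2,4) → (3,4) for a total of 5 + 8 + 3 + 6 + 6 + 2 + 7 + 9 = 46.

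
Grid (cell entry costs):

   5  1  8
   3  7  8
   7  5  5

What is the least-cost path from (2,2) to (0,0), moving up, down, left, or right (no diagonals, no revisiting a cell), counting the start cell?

23

Take (2,2) (2,1) (1,1) (0,1) (0,0) for a total of 5 + 5 + 7 + 1 + 5 = 23.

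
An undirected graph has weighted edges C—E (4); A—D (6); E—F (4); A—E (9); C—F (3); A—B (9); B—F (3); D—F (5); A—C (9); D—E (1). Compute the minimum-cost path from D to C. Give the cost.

5

Checking several routes:
D→E→C: 1 + 4 = 5
D→F→E→C: 5 + 4 + 4 = 13
D→E→A→C: 1 + 9 + 9 = 19
D→E→F→C: 1 + 4 + 3 = 8
D→F→C: 5 + 3 = 8
D→A→C: 6 + 9 = 15
The minimum is 5.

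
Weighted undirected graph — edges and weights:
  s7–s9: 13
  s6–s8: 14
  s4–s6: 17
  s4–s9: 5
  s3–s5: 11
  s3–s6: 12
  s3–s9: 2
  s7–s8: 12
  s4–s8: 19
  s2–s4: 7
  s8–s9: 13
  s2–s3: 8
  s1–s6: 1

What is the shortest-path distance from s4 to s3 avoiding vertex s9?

15

Candidate routes:
s4 - s2 - s3: 7 + 8 = 15
s4 - s8 - s6 - s3: 19 + 14 + 12 = 45
s4 - s6 - s3: 17 + 12 = 29
The minimum is 15.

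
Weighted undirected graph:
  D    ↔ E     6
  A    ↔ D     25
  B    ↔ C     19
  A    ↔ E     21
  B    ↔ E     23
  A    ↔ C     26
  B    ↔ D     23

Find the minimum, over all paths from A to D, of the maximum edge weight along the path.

21

Routes from A to D:
A -> E -> B -> D: max(21, 23, 23) = 23
A -> C -> B -> D: max(26, 19, 23) = 26
A -> D: max(25) = 25
A -> C -> B -> E -> D: max(26, 19, 23, 6) = 26
A -> E -> D: max(21, 6) = 21
Smallest bottleneck: 21.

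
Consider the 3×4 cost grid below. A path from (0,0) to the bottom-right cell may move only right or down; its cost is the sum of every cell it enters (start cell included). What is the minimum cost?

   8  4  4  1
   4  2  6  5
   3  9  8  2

24

Path r0c0→r0c1→r0c2→r0c3→r1c3→r2c3: 8 + 4 + 4 + 1 + 5 + 2 = 24.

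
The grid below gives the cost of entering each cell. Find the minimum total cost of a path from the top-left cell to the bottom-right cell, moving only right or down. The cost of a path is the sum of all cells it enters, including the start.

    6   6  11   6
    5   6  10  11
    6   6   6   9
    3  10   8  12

Best path: r0c0→r1c0→r1c1→r2c1→r2c2→r3c2→r3c3
Cost: 6 + 5 + 6 + 6 + 6 + 8 + 12 = 49
(Top row then right column would cost 61.)

49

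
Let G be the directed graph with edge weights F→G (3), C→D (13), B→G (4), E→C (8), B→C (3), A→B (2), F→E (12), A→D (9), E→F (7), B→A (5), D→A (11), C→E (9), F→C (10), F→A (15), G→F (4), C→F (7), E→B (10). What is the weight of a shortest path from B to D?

A few of the B→D routes:
B-A-D: 5 + 9 = 14
B-C-D: 3 + 13 = 16
B-G-F-C-D: 4 + 4 + 10 + 13 = 31
B-C-F-A-D: 3 + 7 + 15 + 9 = 34
B-G-F-A-D: 4 + 4 + 15 + 9 = 32
The minimum is 14.

14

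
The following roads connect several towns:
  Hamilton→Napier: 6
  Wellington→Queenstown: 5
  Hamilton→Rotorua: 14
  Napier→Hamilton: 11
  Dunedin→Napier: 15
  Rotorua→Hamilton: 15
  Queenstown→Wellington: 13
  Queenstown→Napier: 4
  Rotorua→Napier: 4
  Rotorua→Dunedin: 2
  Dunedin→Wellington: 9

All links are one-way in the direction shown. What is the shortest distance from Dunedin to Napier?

15

Paths from Dunedin to Napier:
Dunedin→Napier: 15
Dunedin→Wellington→Queenstown→Napier: 9 + 5 + 4 = 18
Shortest: 15.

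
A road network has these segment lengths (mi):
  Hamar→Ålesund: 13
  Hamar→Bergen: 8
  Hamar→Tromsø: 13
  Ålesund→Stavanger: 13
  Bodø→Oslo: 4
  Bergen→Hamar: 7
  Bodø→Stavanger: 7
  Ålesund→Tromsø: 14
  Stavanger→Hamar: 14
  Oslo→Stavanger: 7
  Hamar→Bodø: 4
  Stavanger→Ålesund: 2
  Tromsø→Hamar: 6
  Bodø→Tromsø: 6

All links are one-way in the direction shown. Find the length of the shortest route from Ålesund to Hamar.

20

Routes from Ålesund to Hamar:
Ålesund → Tromsø → Hamar: 14 + 6 = 20
Ålesund → Stavanger → Hamar: 13 + 14 = 27
Shortest: 20 mi.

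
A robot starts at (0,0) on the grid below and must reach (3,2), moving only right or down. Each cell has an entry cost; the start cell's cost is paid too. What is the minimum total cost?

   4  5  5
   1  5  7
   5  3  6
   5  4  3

Take (0,0) -> (1,0) -> (1,1) -> (2,1) -> (3,1) -> (3,2) for a total of 4 + 1 + 5 + 3 + 4 + 3 = 20.
(Top row then right column would cost 30.)

20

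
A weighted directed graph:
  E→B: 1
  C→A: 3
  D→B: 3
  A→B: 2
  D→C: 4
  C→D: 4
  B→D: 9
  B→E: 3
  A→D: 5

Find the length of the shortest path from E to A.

Paths from E to A:
E-B-D-C-A: 1 + 9 + 4 + 3 = 17
Shortest: 17.

17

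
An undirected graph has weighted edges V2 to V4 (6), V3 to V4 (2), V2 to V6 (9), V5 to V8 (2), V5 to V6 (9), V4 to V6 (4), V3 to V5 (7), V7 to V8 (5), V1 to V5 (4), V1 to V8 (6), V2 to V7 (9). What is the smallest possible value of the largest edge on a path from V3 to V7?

Comparing a few candidate routes:
V3 → V4 → V6 → V5 → V8 → V7: max(2, 4, 9, 2, 5) = 9
V3 → V4 → V6 → V2 → V7: max(2, 4, 9, 9) = 9
V3 → V5 → V8 → V7: max(7, 2, 5) = 7
V3 → V4 → V6 → V5 → V1 → V8 → V7: max(2, 4, 9, 4, 6, 5) = 9
V3 → V4 → V2 → V7: max(2, 6, 9) = 9
V3 → V5 → V1 → V8 → V7: max(7, 4, 6, 5) = 7
The minimum achievable maximum is 7.

7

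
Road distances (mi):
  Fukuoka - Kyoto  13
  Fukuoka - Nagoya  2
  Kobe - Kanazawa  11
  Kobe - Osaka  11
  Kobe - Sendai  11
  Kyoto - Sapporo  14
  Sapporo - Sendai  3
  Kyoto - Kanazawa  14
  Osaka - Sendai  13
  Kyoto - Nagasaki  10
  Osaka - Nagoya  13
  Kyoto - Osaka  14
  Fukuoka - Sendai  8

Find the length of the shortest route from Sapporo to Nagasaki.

24

Checking several routes:
Sapporo→Sendai→Osaka→Kyoto→Nagasaki: 3 + 13 + 14 + 10 = 40
Sapporo→Sendai→Kobe→Osaka→Kyoto→Nagasaki: 3 + 11 + 11 + 14 + 10 = 49
Sapporo→Sendai→Fukuoka→Kyoto→Nagasaki: 3 + 8 + 13 + 10 = 34
Sapporo→Kyoto→Nagasaki: 14 + 10 = 24
Best route has total 24 mi.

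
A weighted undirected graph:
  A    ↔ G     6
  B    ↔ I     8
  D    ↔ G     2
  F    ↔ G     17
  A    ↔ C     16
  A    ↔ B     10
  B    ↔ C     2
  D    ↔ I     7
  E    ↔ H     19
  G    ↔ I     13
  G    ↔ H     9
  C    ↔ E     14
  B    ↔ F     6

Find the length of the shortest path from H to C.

Checking several routes:
H-G-I-B-C: 9 + 13 + 8 + 2 = 32
H-G-A-B-C: 9 + 6 + 10 + 2 = 27
H-G-D-I-B-C: 9 + 2 + 7 + 8 + 2 = 28
H-G-A-C: 9 + 6 + 16 = 31
H-E-C: 19 + 14 = 33
Shortest: 27.

27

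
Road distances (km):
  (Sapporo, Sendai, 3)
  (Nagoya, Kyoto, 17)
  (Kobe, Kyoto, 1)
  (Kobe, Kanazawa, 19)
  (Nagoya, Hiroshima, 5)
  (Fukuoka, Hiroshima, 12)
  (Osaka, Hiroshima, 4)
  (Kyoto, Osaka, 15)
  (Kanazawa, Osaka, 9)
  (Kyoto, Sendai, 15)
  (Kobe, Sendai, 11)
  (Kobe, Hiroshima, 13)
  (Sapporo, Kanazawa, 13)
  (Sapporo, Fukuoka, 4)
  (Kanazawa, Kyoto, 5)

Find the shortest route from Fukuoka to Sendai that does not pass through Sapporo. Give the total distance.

36

A few of the Fukuoka→Sendai routes:
Fukuoka → Hiroshima → Kobe → Kyoto → Sendai: 12 + 13 + 1 + 15 = 41
Fukuoka → Hiroshima → Kobe → Sendai: 12 + 13 + 11 = 36
Fukuoka → Hiroshima → Osaka → Kyoto → Kobe → Sendai: 12 + 4 + 15 + 1 + 11 = 43
Fukuoka → Hiroshima → Osaka → Kanazawa → Kyoto → Kobe → Sendai: 12 + 4 + 9 + 5 + 1 + 11 = 42
Fukuoka → Hiroshima → Osaka → Kanazawa → Kyoto → Sendai: 12 + 4 + 9 + 5 + 15 = 45
Best route has total 36 km.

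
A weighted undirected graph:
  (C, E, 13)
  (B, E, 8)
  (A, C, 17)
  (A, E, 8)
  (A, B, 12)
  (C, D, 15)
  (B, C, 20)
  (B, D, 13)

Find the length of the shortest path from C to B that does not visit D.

20

Checking several routes:
C -> E -> B: 13 + 8 = 21
C -> E -> A -> B: 13 + 8 + 12 = 33
C -> A -> B: 17 + 12 = 29
C -> B: 20
Shortest: 20.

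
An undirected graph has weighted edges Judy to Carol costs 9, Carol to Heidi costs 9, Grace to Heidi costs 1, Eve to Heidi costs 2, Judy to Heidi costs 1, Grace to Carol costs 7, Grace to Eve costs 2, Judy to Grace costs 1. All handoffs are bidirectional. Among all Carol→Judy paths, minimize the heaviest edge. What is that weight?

7

A few of the Carol→Judy routes:
Carol -> Grace -> Heidi -> Judy: max(7, 1, 1) = 7
Carol -> Grace -> Judy: max(7, 1) = 7
Carol -> Judy: max(9) = 9
Carol -> Grace -> Eve -> Heidi -> Judy: max(7, 2, 2, 1) = 7
The minimum achievable maximum is 7.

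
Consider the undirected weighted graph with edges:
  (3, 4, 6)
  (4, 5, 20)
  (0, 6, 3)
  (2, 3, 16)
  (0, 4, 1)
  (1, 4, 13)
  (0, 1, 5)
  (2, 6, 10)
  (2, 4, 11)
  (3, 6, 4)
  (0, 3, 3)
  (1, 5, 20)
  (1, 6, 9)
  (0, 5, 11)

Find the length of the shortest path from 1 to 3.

Some routes from 1 to 3:
1 → 0 → 3: 5 + 3 = 8
1 → 0 → 4 → 3: 5 + 1 + 6 = 12
1 → 0 → 6 → 3: 5 + 3 + 4 = 12
Best route has total 8.

8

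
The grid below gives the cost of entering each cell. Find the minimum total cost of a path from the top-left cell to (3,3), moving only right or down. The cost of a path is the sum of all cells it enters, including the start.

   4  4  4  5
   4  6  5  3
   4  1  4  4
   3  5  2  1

20

Path (0,0) → (1,0) → (2,0) → (2,1) → (2,2) → (3,2) → (3,3): 4 + 4 + 4 + 1 + 4 + 2 + 1 = 20.
(Top row then right column would cost 25.)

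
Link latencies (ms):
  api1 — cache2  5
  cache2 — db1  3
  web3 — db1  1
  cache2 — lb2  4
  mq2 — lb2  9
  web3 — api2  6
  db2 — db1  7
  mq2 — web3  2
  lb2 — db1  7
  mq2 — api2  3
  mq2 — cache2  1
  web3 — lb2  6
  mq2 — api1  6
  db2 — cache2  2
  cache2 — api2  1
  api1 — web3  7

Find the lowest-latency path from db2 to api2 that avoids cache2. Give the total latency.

13

Comparing a few candidate routes:
db2-db1-lb2-web3-mq2-api2: 7 + 7 + 6 + 2 + 3 = 25
db2-db1-web3-mq2-api2: 7 + 1 + 2 + 3 = 13
db2-db1-web3-api1-mq2-api2: 7 + 1 + 7 + 6 + 3 = 24
db2-db1-web3-api2: 7 + 1 + 6 = 14
Shortest: 13 ms.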